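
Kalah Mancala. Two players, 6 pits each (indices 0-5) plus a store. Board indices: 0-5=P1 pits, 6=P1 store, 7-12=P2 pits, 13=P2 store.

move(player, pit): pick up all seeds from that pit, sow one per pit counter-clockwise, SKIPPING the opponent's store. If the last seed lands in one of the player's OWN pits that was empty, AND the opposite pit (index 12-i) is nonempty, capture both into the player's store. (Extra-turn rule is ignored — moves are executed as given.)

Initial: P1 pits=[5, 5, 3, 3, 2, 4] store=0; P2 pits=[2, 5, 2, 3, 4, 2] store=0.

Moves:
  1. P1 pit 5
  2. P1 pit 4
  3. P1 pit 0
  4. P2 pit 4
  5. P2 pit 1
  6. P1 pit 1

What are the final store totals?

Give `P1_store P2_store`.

Move 1: P1 pit5 -> P1=[5,5,3,3,2,0](1) P2=[3,6,3,3,4,2](0)
Move 2: P1 pit4 -> P1=[5,5,3,3,0,1](2) P2=[3,6,3,3,4,2](0)
Move 3: P1 pit0 -> P1=[0,6,4,4,1,2](2) P2=[3,6,3,3,4,2](0)
Move 4: P2 pit4 -> P1=[1,7,4,4,1,2](2) P2=[3,6,3,3,0,3](1)
Move 5: P2 pit1 -> P1=[2,7,4,4,1,2](2) P2=[3,0,4,4,1,4](2)
Move 6: P1 pit1 -> P1=[2,0,5,5,2,3](3) P2=[4,1,4,4,1,4](2)

Answer: 3 2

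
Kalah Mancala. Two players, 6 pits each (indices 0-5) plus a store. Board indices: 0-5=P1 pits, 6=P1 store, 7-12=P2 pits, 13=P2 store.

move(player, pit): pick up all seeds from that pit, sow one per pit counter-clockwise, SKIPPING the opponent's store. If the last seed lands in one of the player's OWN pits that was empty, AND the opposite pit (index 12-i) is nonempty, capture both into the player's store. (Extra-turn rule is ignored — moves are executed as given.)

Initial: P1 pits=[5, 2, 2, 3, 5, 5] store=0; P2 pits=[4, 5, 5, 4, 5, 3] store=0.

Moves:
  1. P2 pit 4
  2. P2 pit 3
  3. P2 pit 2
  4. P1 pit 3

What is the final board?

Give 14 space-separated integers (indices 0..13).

Answer: 8 3 3 0 6 6 1 4 5 0 1 2 6 3

Derivation:
Move 1: P2 pit4 -> P1=[6,3,3,3,5,5](0) P2=[4,5,5,4,0,4](1)
Move 2: P2 pit3 -> P1=[7,3,3,3,5,5](0) P2=[4,5,5,0,1,5](2)
Move 3: P2 pit2 -> P1=[8,3,3,3,5,5](0) P2=[4,5,0,1,2,6](3)
Move 4: P1 pit3 -> P1=[8,3,3,0,6,6](1) P2=[4,5,0,1,2,6](3)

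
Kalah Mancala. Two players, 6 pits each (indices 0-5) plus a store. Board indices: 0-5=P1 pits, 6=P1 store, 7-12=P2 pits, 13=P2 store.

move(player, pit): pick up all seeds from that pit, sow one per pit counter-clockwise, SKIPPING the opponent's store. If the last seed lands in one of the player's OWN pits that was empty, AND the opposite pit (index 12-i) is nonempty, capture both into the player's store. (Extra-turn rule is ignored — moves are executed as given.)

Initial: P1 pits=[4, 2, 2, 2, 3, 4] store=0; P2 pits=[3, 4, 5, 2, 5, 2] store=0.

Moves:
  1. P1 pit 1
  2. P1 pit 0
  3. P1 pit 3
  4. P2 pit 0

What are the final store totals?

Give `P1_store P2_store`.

Move 1: P1 pit1 -> P1=[4,0,3,3,3,4](0) P2=[3,4,5,2,5,2](0)
Move 2: P1 pit0 -> P1=[0,1,4,4,4,4](0) P2=[3,4,5,2,5,2](0)
Move 3: P1 pit3 -> P1=[0,1,4,0,5,5](1) P2=[4,4,5,2,5,2](0)
Move 4: P2 pit0 -> P1=[0,1,4,0,5,5](1) P2=[0,5,6,3,6,2](0)

Answer: 1 0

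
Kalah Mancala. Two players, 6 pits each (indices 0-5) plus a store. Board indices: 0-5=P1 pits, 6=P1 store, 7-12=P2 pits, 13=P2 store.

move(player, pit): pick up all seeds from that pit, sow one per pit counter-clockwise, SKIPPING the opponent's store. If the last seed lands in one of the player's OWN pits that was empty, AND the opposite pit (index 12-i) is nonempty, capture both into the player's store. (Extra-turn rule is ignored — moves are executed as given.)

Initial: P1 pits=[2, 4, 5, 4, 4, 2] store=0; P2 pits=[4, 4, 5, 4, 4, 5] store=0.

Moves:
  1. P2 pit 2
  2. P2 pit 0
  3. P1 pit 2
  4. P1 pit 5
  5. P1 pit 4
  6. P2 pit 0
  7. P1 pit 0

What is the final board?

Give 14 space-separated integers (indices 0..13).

Answer: 0 5 1 6 0 1 3 0 8 3 7 6 6 1

Derivation:
Move 1: P2 pit2 -> P1=[3,4,5,4,4,2](0) P2=[4,4,0,5,5,6](1)
Move 2: P2 pit0 -> P1=[3,4,5,4,4,2](0) P2=[0,5,1,6,6,6](1)
Move 3: P1 pit2 -> P1=[3,4,0,5,5,3](1) P2=[1,5,1,6,6,6](1)
Move 4: P1 pit5 -> P1=[3,4,0,5,5,0](2) P2=[2,6,1,6,6,6](1)
Move 5: P1 pit4 -> P1=[3,4,0,5,0,1](3) P2=[3,7,2,6,6,6](1)
Move 6: P2 pit0 -> P1=[3,4,0,5,0,1](3) P2=[0,8,3,7,6,6](1)
Move 7: P1 pit0 -> P1=[0,5,1,6,0,1](3) P2=[0,8,3,7,6,6](1)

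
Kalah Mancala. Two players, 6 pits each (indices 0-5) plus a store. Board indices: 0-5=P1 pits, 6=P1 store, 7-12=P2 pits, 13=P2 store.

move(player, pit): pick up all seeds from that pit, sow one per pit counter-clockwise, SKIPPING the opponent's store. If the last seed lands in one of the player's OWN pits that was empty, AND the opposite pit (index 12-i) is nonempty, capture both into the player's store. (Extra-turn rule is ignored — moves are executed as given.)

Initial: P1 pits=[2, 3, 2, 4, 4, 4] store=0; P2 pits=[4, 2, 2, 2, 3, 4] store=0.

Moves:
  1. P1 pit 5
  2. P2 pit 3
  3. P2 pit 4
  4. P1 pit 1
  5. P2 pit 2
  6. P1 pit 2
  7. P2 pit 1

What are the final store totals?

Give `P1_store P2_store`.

Move 1: P1 pit5 -> P1=[2,3,2,4,4,0](1) P2=[5,3,3,2,3,4](0)
Move 2: P2 pit3 -> P1=[2,3,2,4,4,0](1) P2=[5,3,3,0,4,5](0)
Move 3: P2 pit4 -> P1=[3,4,2,4,4,0](1) P2=[5,3,3,0,0,6](1)
Move 4: P1 pit1 -> P1=[3,0,3,5,5,0](7) P2=[0,3,3,0,0,6](1)
Move 5: P2 pit2 -> P1=[3,0,3,5,5,0](7) P2=[0,3,0,1,1,7](1)
Move 6: P1 pit2 -> P1=[3,0,0,6,6,1](7) P2=[0,3,0,1,1,7](1)
Move 7: P2 pit1 -> P1=[3,0,0,6,6,1](7) P2=[0,0,1,2,2,7](1)

Answer: 7 1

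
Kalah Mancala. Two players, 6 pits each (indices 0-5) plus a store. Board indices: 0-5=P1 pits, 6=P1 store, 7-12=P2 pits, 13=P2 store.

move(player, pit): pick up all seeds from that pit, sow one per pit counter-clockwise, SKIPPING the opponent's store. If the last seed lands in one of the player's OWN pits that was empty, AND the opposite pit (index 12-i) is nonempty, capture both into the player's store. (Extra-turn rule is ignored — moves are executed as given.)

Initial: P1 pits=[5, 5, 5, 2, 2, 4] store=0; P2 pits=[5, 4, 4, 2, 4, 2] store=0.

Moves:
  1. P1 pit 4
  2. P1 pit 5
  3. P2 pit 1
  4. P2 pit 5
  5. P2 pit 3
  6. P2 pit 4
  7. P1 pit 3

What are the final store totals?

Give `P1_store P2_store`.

Move 1: P1 pit4 -> P1=[5,5,5,2,0,5](1) P2=[5,4,4,2,4,2](0)
Move 2: P1 pit5 -> P1=[5,5,5,2,0,0](2) P2=[6,5,5,3,4,2](0)
Move 3: P2 pit1 -> P1=[5,5,5,2,0,0](2) P2=[6,0,6,4,5,3](1)
Move 4: P2 pit5 -> P1=[6,6,5,2,0,0](2) P2=[6,0,6,4,5,0](2)
Move 5: P2 pit3 -> P1=[7,6,5,2,0,0](2) P2=[6,0,6,0,6,1](3)
Move 6: P2 pit4 -> P1=[8,7,6,3,0,0](2) P2=[6,0,6,0,0,2](4)
Move 7: P1 pit3 -> P1=[8,7,6,0,1,1](3) P2=[6,0,6,0,0,2](4)

Answer: 3 4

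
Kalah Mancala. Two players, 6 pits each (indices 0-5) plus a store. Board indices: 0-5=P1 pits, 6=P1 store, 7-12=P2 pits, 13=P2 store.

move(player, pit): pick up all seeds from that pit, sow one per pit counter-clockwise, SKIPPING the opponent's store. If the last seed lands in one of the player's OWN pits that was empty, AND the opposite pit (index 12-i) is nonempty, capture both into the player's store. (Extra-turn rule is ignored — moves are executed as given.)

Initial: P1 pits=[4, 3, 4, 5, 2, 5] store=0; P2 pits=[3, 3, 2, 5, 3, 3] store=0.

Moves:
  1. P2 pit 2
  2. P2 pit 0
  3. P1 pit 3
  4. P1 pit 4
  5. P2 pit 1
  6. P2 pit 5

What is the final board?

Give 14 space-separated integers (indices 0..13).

Answer: 5 4 5 0 0 7 2 2 0 2 8 5 0 2

Derivation:
Move 1: P2 pit2 -> P1=[4,3,4,5,2,5](0) P2=[3,3,0,6,4,3](0)
Move 2: P2 pit0 -> P1=[4,3,4,5,2,5](0) P2=[0,4,1,7,4,3](0)
Move 3: P1 pit3 -> P1=[4,3,4,0,3,6](1) P2=[1,5,1,7,4,3](0)
Move 4: P1 pit4 -> P1=[4,3,4,0,0,7](2) P2=[2,5,1,7,4,3](0)
Move 5: P2 pit1 -> P1=[4,3,4,0,0,7](2) P2=[2,0,2,8,5,4](1)
Move 6: P2 pit5 -> P1=[5,4,5,0,0,7](2) P2=[2,0,2,8,5,0](2)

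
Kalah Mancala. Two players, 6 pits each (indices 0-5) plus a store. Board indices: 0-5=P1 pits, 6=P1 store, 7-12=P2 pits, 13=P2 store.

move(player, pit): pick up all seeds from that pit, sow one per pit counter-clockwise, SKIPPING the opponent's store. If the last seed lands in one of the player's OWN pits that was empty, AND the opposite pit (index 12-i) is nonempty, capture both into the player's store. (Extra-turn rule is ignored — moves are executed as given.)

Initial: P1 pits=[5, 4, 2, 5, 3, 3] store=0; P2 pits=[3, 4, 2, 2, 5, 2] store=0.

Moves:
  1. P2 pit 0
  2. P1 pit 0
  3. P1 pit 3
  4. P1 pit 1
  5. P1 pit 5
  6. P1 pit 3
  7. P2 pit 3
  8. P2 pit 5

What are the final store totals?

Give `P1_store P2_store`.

Move 1: P2 pit0 -> P1=[5,4,2,5,3,3](0) P2=[0,5,3,3,5,2](0)
Move 2: P1 pit0 -> P1=[0,5,3,6,4,4](0) P2=[0,5,3,3,5,2](0)
Move 3: P1 pit3 -> P1=[0,5,3,0,5,5](1) P2=[1,6,4,3,5,2](0)
Move 4: P1 pit1 -> P1=[0,0,4,1,6,6](2) P2=[1,6,4,3,5,2](0)
Move 5: P1 pit5 -> P1=[0,0,4,1,6,0](3) P2=[2,7,5,4,6,2](0)
Move 6: P1 pit3 -> P1=[0,0,4,0,7,0](3) P2=[2,7,5,4,6,2](0)
Move 7: P2 pit3 -> P1=[1,0,4,0,7,0](3) P2=[2,7,5,0,7,3](1)
Move 8: P2 pit5 -> P1=[2,1,4,0,7,0](3) P2=[2,7,5,0,7,0](2)

Answer: 3 2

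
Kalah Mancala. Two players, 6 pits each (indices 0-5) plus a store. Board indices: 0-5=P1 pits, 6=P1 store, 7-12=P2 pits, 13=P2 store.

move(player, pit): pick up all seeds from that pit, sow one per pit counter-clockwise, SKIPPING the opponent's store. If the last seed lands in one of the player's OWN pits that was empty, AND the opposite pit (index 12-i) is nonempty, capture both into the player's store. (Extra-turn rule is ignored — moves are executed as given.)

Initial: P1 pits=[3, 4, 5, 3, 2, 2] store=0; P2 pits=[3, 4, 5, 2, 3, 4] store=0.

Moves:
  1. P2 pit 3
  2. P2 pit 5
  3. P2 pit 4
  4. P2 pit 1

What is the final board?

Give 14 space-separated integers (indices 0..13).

Answer: 5 6 6 4 2 2 0 3 0 6 1 1 2 2

Derivation:
Move 1: P2 pit3 -> P1=[3,4,5,3,2,2](0) P2=[3,4,5,0,4,5](0)
Move 2: P2 pit5 -> P1=[4,5,6,4,2,2](0) P2=[3,4,5,0,4,0](1)
Move 3: P2 pit4 -> P1=[5,6,6,4,2,2](0) P2=[3,4,5,0,0,1](2)
Move 4: P2 pit1 -> P1=[5,6,6,4,2,2](0) P2=[3,0,6,1,1,2](2)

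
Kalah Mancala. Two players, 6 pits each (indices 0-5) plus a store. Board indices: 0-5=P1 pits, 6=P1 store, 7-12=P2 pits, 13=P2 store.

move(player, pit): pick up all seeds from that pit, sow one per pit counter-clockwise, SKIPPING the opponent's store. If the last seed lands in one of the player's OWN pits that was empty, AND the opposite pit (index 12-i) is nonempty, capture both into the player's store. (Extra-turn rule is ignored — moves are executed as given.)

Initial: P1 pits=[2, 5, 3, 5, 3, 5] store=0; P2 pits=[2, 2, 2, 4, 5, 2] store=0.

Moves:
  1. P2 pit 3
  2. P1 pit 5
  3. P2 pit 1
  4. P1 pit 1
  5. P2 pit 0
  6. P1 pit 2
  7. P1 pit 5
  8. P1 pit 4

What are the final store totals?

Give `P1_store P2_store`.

Move 1: P2 pit3 -> P1=[3,5,3,5,3,5](0) P2=[2,2,2,0,6,3](1)
Move 2: P1 pit5 -> P1=[3,5,3,5,3,0](1) P2=[3,3,3,1,6,3](1)
Move 3: P2 pit1 -> P1=[3,5,3,5,3,0](1) P2=[3,0,4,2,7,3](1)
Move 4: P1 pit1 -> P1=[3,0,4,6,4,1](2) P2=[3,0,4,2,7,3](1)
Move 5: P2 pit0 -> P1=[3,0,4,6,4,1](2) P2=[0,1,5,3,7,3](1)
Move 6: P1 pit2 -> P1=[3,0,0,7,5,2](3) P2=[0,1,5,3,7,3](1)
Move 7: P1 pit5 -> P1=[3,0,0,7,5,0](4) P2=[1,1,5,3,7,3](1)
Move 8: P1 pit4 -> P1=[3,0,0,7,0,1](5) P2=[2,2,6,3,7,3](1)

Answer: 5 1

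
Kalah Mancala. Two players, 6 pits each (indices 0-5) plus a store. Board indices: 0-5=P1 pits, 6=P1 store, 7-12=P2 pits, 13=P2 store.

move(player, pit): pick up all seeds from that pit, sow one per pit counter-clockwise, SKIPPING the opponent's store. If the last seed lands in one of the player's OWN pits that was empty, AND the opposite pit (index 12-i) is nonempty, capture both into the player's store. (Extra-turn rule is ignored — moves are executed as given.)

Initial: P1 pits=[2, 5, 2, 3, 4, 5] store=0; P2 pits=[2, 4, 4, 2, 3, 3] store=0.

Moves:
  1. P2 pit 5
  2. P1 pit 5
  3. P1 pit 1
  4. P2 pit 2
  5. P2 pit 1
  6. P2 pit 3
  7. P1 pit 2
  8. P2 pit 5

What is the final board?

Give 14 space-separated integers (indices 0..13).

Answer: 6 2 0 5 6 2 2 4 0 1 0 6 0 5

Derivation:
Move 1: P2 pit5 -> P1=[3,6,2,3,4,5](0) P2=[2,4,4,2,3,0](1)
Move 2: P1 pit5 -> P1=[3,6,2,3,4,0](1) P2=[3,5,5,3,3,0](1)
Move 3: P1 pit1 -> P1=[3,0,3,4,5,1](2) P2=[4,5,5,3,3,0](1)
Move 4: P2 pit2 -> P1=[4,0,3,4,5,1](2) P2=[4,5,0,4,4,1](2)
Move 5: P2 pit1 -> P1=[4,0,3,4,5,1](2) P2=[4,0,1,5,5,2](3)
Move 6: P2 pit3 -> P1=[5,1,3,4,5,1](2) P2=[4,0,1,0,6,3](4)
Move 7: P1 pit2 -> P1=[5,1,0,5,6,2](2) P2=[4,0,1,0,6,3](4)
Move 8: P2 pit5 -> P1=[6,2,0,5,6,2](2) P2=[4,0,1,0,6,0](5)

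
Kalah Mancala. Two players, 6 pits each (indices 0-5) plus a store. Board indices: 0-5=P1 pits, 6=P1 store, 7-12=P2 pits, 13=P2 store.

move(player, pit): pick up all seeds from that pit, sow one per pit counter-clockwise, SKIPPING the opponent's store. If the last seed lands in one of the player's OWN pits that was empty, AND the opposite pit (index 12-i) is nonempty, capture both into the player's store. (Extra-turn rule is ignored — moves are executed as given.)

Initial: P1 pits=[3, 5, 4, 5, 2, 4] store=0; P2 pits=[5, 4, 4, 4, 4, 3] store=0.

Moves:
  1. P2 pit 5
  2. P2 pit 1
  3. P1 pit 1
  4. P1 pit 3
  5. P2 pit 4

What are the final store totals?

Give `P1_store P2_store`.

Move 1: P2 pit5 -> P1=[4,6,4,5,2,4](0) P2=[5,4,4,4,4,0](1)
Move 2: P2 pit1 -> P1=[0,6,4,5,2,4](0) P2=[5,0,5,5,5,0](6)
Move 3: P1 pit1 -> P1=[0,0,5,6,3,5](1) P2=[6,0,5,5,5,0](6)
Move 4: P1 pit3 -> P1=[0,0,5,0,4,6](2) P2=[7,1,6,5,5,0](6)
Move 5: P2 pit4 -> P1=[1,1,6,0,4,6](2) P2=[7,1,6,5,0,1](7)

Answer: 2 7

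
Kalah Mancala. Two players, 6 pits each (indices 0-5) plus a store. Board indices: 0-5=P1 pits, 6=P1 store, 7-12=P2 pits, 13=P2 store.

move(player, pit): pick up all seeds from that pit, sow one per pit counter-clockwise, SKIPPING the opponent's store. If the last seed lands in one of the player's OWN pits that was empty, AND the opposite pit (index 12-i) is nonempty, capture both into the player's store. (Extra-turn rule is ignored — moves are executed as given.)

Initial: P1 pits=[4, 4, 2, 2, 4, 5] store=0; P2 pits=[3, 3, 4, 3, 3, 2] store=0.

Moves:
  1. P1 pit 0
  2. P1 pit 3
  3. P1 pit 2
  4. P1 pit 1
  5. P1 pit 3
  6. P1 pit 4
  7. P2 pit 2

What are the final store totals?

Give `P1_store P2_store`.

Move 1: P1 pit0 -> P1=[0,5,3,3,5,5](0) P2=[3,3,4,3,3,2](0)
Move 2: P1 pit3 -> P1=[0,5,3,0,6,6](1) P2=[3,3,4,3,3,2](0)
Move 3: P1 pit2 -> P1=[0,5,0,1,7,7](1) P2=[3,3,4,3,3,2](0)
Move 4: P1 pit1 -> P1=[0,0,1,2,8,8](2) P2=[3,3,4,3,3,2](0)
Move 5: P1 pit3 -> P1=[0,0,1,0,9,9](2) P2=[3,3,4,3,3,2](0)
Move 6: P1 pit4 -> P1=[0,0,1,0,0,10](7) P2=[4,4,5,4,4,0](0)
Move 7: P2 pit2 -> P1=[1,0,1,0,0,10](7) P2=[4,4,0,5,5,1](1)

Answer: 7 1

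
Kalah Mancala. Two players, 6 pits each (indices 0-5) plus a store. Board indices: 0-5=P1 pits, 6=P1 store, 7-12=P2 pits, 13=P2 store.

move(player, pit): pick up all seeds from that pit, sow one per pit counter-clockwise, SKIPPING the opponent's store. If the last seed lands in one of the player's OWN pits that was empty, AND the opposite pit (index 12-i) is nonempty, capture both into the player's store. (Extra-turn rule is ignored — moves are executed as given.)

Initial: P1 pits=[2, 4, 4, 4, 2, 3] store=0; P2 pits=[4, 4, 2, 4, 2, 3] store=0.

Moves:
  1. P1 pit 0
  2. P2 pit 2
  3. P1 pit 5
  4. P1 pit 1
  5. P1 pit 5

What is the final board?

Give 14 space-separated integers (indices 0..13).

Answer: 0 0 6 5 3 0 3 5 5 0 5 3 3 0

Derivation:
Move 1: P1 pit0 -> P1=[0,5,5,4,2,3](0) P2=[4,4,2,4,2,3](0)
Move 2: P2 pit2 -> P1=[0,5,5,4,2,3](0) P2=[4,4,0,5,3,3](0)
Move 3: P1 pit5 -> P1=[0,5,5,4,2,0](1) P2=[5,5,0,5,3,3](0)
Move 4: P1 pit1 -> P1=[0,0,6,5,3,1](2) P2=[5,5,0,5,3,3](0)
Move 5: P1 pit5 -> P1=[0,0,6,5,3,0](3) P2=[5,5,0,5,3,3](0)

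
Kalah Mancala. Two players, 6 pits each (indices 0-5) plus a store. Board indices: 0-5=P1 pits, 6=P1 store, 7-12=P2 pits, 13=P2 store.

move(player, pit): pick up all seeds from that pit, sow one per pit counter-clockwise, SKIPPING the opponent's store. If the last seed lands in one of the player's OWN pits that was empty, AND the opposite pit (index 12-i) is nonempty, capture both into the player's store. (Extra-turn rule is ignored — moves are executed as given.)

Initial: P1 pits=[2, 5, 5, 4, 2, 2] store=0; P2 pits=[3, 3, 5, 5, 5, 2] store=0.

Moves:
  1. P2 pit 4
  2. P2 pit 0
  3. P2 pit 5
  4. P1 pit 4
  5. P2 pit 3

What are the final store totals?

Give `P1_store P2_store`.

Answer: 1 3

Derivation:
Move 1: P2 pit4 -> P1=[3,6,6,4,2,2](0) P2=[3,3,5,5,0,3](1)
Move 2: P2 pit0 -> P1=[3,6,6,4,2,2](0) P2=[0,4,6,6,0,3](1)
Move 3: P2 pit5 -> P1=[4,7,6,4,2,2](0) P2=[0,4,6,6,0,0](2)
Move 4: P1 pit4 -> P1=[4,7,6,4,0,3](1) P2=[0,4,6,6,0,0](2)
Move 5: P2 pit3 -> P1=[5,8,7,4,0,3](1) P2=[0,4,6,0,1,1](3)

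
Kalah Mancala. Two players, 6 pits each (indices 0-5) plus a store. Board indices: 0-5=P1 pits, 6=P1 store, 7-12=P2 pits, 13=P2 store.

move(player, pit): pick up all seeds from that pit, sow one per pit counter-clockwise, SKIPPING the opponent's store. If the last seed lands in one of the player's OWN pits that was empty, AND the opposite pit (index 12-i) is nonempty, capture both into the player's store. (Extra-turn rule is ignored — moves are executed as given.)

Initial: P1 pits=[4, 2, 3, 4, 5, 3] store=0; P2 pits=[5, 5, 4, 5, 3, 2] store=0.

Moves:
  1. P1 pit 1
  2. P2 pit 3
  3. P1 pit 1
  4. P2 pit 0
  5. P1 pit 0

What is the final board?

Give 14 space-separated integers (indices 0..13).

Answer: 0 1 6 6 6 4 0 0 6 5 1 5 4 1

Derivation:
Move 1: P1 pit1 -> P1=[4,0,4,5,5,3](0) P2=[5,5,4,5,3,2](0)
Move 2: P2 pit3 -> P1=[5,1,4,5,5,3](0) P2=[5,5,4,0,4,3](1)
Move 3: P1 pit1 -> P1=[5,0,5,5,5,3](0) P2=[5,5,4,0,4,3](1)
Move 4: P2 pit0 -> P1=[5,0,5,5,5,3](0) P2=[0,6,5,1,5,4](1)
Move 5: P1 pit0 -> P1=[0,1,6,6,6,4](0) P2=[0,6,5,1,5,4](1)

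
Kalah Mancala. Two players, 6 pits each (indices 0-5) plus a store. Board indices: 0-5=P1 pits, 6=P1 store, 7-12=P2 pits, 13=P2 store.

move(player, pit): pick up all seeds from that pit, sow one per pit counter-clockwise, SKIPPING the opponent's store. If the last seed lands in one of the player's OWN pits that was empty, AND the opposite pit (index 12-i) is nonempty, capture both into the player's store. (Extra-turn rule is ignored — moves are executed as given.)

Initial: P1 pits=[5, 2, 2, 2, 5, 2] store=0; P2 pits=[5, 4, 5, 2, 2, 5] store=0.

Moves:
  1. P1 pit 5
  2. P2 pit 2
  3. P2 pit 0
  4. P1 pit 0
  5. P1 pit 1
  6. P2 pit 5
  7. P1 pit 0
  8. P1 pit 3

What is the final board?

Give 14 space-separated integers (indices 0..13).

Move 1: P1 pit5 -> P1=[5,2,2,2,5,0](1) P2=[6,4,5,2,2,5](0)
Move 2: P2 pit2 -> P1=[6,2,2,2,5,0](1) P2=[6,4,0,3,3,6](1)
Move 3: P2 pit0 -> P1=[6,2,2,2,5,0](1) P2=[0,5,1,4,4,7](2)
Move 4: P1 pit0 -> P1=[0,3,3,3,6,1](2) P2=[0,5,1,4,4,7](2)
Move 5: P1 pit1 -> P1=[0,0,4,4,7,1](2) P2=[0,5,1,4,4,7](2)
Move 6: P2 pit5 -> P1=[1,1,5,5,8,2](2) P2=[0,5,1,4,4,0](3)
Move 7: P1 pit0 -> P1=[0,2,5,5,8,2](2) P2=[0,5,1,4,4,0](3)
Move 8: P1 pit3 -> P1=[0,2,5,0,9,3](3) P2=[1,6,1,4,4,0](3)

Answer: 0 2 5 0 9 3 3 1 6 1 4 4 0 3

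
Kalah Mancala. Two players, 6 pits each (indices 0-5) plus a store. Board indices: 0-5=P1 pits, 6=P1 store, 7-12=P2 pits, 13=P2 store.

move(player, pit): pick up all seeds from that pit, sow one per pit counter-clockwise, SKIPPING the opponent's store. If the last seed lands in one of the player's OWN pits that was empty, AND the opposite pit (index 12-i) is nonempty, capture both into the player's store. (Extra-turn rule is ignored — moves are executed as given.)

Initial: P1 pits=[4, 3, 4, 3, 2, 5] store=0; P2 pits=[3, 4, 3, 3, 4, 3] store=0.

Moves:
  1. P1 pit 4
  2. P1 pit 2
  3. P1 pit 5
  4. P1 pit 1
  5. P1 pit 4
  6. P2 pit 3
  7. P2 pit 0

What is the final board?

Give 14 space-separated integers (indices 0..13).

Answer: 5 0 1 5 0 1 4 0 6 5 1 7 5 1

Derivation:
Move 1: P1 pit4 -> P1=[4,3,4,3,0,6](1) P2=[3,4,3,3,4,3](0)
Move 2: P1 pit2 -> P1=[4,3,0,4,1,7](2) P2=[3,4,3,3,4,3](0)
Move 3: P1 pit5 -> P1=[4,3,0,4,1,0](3) P2=[4,5,4,4,5,4](0)
Move 4: P1 pit1 -> P1=[4,0,1,5,2,0](3) P2=[4,5,4,4,5,4](0)
Move 5: P1 pit4 -> P1=[4,0,1,5,0,1](4) P2=[4,5,4,4,5,4](0)
Move 6: P2 pit3 -> P1=[5,0,1,5,0,1](4) P2=[4,5,4,0,6,5](1)
Move 7: P2 pit0 -> P1=[5,0,1,5,0,1](4) P2=[0,6,5,1,7,5](1)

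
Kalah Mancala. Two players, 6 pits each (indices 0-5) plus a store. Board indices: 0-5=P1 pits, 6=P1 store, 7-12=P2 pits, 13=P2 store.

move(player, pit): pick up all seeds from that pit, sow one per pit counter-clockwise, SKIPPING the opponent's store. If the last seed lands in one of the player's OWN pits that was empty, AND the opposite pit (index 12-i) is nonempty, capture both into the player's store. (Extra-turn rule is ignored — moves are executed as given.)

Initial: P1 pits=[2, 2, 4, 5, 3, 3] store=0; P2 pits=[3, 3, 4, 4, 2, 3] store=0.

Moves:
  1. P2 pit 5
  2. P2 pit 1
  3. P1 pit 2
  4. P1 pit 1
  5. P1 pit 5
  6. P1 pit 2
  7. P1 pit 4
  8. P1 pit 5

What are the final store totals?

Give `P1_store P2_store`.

Move 1: P2 pit5 -> P1=[3,3,4,5,3,3](0) P2=[3,3,4,4,2,0](1)
Move 2: P2 pit1 -> P1=[3,3,4,5,3,3](0) P2=[3,0,5,5,3,0](1)
Move 3: P1 pit2 -> P1=[3,3,0,6,4,4](1) P2=[3,0,5,5,3,0](1)
Move 4: P1 pit1 -> P1=[3,0,1,7,5,4](1) P2=[3,0,5,5,3,0](1)
Move 5: P1 pit5 -> P1=[3,0,1,7,5,0](2) P2=[4,1,6,5,3,0](1)
Move 6: P1 pit2 -> P1=[3,0,0,8,5,0](2) P2=[4,1,6,5,3,0](1)
Move 7: P1 pit4 -> P1=[3,0,0,8,0,1](3) P2=[5,2,7,5,3,0](1)
Move 8: P1 pit5 -> P1=[3,0,0,8,0,0](4) P2=[5,2,7,5,3,0](1)

Answer: 4 1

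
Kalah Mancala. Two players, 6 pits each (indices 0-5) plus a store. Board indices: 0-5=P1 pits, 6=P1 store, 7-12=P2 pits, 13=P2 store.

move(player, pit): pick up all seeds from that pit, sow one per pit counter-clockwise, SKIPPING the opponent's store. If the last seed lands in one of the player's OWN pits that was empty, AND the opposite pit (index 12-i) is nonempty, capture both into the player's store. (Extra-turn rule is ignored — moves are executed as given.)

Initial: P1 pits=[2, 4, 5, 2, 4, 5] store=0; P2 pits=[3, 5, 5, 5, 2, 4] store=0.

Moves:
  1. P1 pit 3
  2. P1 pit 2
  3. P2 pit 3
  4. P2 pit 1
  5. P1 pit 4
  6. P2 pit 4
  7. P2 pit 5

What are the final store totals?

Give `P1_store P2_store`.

Move 1: P1 pit3 -> P1=[2,4,5,0,5,6](0) P2=[3,5,5,5,2,4](0)
Move 2: P1 pit2 -> P1=[2,4,0,1,6,7](1) P2=[4,5,5,5,2,4](0)
Move 3: P2 pit3 -> P1=[3,5,0,1,6,7](1) P2=[4,5,5,0,3,5](1)
Move 4: P2 pit1 -> P1=[3,5,0,1,6,7](1) P2=[4,0,6,1,4,6](2)
Move 5: P1 pit4 -> P1=[3,5,0,1,0,8](2) P2=[5,1,7,2,4,6](2)
Move 6: P2 pit4 -> P1=[4,6,0,1,0,8](2) P2=[5,1,7,2,0,7](3)
Move 7: P2 pit5 -> P1=[5,7,1,2,1,9](2) P2=[5,1,7,2,0,0](4)

Answer: 2 4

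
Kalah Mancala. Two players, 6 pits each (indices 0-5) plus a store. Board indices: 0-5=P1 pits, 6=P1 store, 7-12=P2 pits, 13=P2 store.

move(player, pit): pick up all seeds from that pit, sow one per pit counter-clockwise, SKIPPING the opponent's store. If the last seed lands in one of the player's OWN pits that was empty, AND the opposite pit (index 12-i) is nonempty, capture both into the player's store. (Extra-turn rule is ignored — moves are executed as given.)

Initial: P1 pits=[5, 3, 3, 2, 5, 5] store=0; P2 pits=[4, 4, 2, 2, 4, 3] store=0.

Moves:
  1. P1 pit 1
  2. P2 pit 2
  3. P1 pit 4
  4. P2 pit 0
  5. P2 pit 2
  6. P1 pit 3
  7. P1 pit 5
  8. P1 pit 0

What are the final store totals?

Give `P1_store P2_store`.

Answer: 5 0

Derivation:
Move 1: P1 pit1 -> P1=[5,0,4,3,6,5](0) P2=[4,4,2,2,4,3](0)
Move 2: P2 pit2 -> P1=[5,0,4,3,6,5](0) P2=[4,4,0,3,5,3](0)
Move 3: P1 pit4 -> P1=[5,0,4,3,0,6](1) P2=[5,5,1,4,5,3](0)
Move 4: P2 pit0 -> P1=[5,0,4,3,0,6](1) P2=[0,6,2,5,6,4](0)
Move 5: P2 pit2 -> P1=[5,0,4,3,0,6](1) P2=[0,6,0,6,7,4](0)
Move 6: P1 pit3 -> P1=[5,0,4,0,1,7](2) P2=[0,6,0,6,7,4](0)
Move 7: P1 pit5 -> P1=[5,0,4,0,1,0](3) P2=[1,7,1,7,8,5](0)
Move 8: P1 pit0 -> P1=[0,1,5,1,2,0](5) P2=[0,7,1,7,8,5](0)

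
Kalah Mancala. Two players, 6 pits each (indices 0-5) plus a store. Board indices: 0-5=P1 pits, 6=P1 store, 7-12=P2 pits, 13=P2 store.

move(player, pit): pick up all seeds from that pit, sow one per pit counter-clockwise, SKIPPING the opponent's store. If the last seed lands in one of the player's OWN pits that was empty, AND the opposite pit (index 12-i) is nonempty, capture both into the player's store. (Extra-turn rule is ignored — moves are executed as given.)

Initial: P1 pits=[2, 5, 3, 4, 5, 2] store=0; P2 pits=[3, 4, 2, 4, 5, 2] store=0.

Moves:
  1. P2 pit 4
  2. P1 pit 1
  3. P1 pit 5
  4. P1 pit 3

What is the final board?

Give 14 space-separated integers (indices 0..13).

Move 1: P2 pit4 -> P1=[3,6,4,4,5,2](0) P2=[3,4,2,4,0,3](1)
Move 2: P1 pit1 -> P1=[3,0,5,5,6,3](1) P2=[4,4,2,4,0,3](1)
Move 3: P1 pit5 -> P1=[3,0,5,5,6,0](2) P2=[5,5,2,4,0,3](1)
Move 4: P1 pit3 -> P1=[3,0,5,0,7,1](3) P2=[6,6,2,4,0,3](1)

Answer: 3 0 5 0 7 1 3 6 6 2 4 0 3 1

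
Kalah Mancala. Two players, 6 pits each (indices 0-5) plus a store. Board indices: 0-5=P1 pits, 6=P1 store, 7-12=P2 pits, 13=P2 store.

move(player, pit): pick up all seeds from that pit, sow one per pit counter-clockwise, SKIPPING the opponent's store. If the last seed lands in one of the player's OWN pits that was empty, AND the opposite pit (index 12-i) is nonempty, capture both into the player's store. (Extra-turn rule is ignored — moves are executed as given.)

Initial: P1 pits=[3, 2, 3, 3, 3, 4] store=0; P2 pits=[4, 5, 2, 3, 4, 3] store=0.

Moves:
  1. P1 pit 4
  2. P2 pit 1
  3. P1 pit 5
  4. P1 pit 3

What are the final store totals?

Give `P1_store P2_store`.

Move 1: P1 pit4 -> P1=[3,2,3,3,0,5](1) P2=[5,5,2,3,4,3](0)
Move 2: P2 pit1 -> P1=[3,2,3,3,0,5](1) P2=[5,0,3,4,5,4](1)
Move 3: P1 pit5 -> P1=[3,2,3,3,0,0](2) P2=[6,1,4,5,5,4](1)
Move 4: P1 pit3 -> P1=[3,2,3,0,1,1](3) P2=[6,1,4,5,5,4](1)

Answer: 3 1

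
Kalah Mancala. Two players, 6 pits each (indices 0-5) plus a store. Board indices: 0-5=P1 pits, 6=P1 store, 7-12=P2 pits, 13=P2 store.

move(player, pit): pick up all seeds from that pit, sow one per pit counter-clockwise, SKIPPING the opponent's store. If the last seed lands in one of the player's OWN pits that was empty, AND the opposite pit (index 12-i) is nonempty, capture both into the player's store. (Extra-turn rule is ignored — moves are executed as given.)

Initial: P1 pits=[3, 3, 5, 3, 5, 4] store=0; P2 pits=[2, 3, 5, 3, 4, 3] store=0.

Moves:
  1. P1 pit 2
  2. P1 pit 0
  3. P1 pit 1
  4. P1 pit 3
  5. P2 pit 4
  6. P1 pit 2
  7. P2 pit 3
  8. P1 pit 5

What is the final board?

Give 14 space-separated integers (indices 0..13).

Answer: 1 1 0 1 9 0 3 5 5 7 1 2 6 2

Derivation:
Move 1: P1 pit2 -> P1=[3,3,0,4,6,5](1) P2=[3,3,5,3,4,3](0)
Move 2: P1 pit0 -> P1=[0,4,1,5,6,5](1) P2=[3,3,5,3,4,3](0)
Move 3: P1 pit1 -> P1=[0,0,2,6,7,6](1) P2=[3,3,5,3,4,3](0)
Move 4: P1 pit3 -> P1=[0,0,2,0,8,7](2) P2=[4,4,6,3,4,3](0)
Move 5: P2 pit4 -> P1=[1,1,2,0,8,7](2) P2=[4,4,6,3,0,4](1)
Move 6: P1 pit2 -> P1=[1,1,0,1,9,7](2) P2=[4,4,6,3,0,4](1)
Move 7: P2 pit3 -> P1=[1,1,0,1,9,7](2) P2=[4,4,6,0,1,5](2)
Move 8: P1 pit5 -> P1=[1,1,0,1,9,0](3) P2=[5,5,7,1,2,6](2)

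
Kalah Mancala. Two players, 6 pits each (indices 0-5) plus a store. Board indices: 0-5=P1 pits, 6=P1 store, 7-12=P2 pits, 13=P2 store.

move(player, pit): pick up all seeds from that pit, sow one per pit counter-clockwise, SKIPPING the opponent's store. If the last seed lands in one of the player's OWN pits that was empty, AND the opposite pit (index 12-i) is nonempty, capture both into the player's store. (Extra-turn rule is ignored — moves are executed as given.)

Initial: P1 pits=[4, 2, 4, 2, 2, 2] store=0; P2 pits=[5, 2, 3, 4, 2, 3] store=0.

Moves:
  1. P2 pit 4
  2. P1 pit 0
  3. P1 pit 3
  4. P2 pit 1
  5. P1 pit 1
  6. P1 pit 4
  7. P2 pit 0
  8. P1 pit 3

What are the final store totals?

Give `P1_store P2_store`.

Answer: 5 2

Derivation:
Move 1: P2 pit4 -> P1=[4,2,4,2,2,2](0) P2=[5,2,3,4,0,4](1)
Move 2: P1 pit0 -> P1=[0,3,5,3,3,2](0) P2=[5,2,3,4,0,4](1)
Move 3: P1 pit3 -> P1=[0,3,5,0,4,3](1) P2=[5,2,3,4,0,4](1)
Move 4: P2 pit1 -> P1=[0,3,5,0,4,3](1) P2=[5,0,4,5,0,4](1)
Move 5: P1 pit1 -> P1=[0,0,6,1,5,3](1) P2=[5,0,4,5,0,4](1)
Move 6: P1 pit4 -> P1=[0,0,6,1,0,4](2) P2=[6,1,5,5,0,4](1)
Move 7: P2 pit0 -> P1=[0,0,6,1,0,4](2) P2=[0,2,6,6,1,5](2)
Move 8: P1 pit3 -> P1=[0,0,6,0,0,4](5) P2=[0,0,6,6,1,5](2)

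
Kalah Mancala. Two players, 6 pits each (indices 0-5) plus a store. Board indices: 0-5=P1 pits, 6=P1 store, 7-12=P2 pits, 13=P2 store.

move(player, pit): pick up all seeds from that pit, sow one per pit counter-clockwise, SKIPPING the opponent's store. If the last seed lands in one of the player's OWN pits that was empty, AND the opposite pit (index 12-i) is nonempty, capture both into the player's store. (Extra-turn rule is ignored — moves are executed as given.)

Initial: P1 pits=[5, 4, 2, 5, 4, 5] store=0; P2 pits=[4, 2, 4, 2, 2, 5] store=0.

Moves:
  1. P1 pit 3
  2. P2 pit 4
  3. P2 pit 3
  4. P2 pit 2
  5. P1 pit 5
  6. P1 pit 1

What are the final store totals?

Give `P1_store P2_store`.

Answer: 9 2

Derivation:
Move 1: P1 pit3 -> P1=[5,4,2,0,5,6](1) P2=[5,3,4,2,2,5](0)
Move 2: P2 pit4 -> P1=[5,4,2,0,5,6](1) P2=[5,3,4,2,0,6](1)
Move 3: P2 pit3 -> P1=[5,4,2,0,5,6](1) P2=[5,3,4,0,1,7](1)
Move 4: P2 pit2 -> P1=[5,4,2,0,5,6](1) P2=[5,3,0,1,2,8](2)
Move 5: P1 pit5 -> P1=[5,4,2,0,5,0](2) P2=[6,4,1,2,3,8](2)
Move 6: P1 pit1 -> P1=[5,0,3,1,6,0](9) P2=[0,4,1,2,3,8](2)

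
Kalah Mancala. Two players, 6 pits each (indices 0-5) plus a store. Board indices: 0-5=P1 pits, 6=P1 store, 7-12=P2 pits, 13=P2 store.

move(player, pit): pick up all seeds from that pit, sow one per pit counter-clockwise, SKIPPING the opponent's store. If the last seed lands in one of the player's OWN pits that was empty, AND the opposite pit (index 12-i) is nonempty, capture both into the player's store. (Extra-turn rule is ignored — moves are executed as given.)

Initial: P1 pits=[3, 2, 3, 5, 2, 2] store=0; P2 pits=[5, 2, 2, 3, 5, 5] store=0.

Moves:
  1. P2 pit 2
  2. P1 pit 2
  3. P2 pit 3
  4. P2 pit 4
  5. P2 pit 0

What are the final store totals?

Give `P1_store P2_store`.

Answer: 0 2

Derivation:
Move 1: P2 pit2 -> P1=[3,2,3,5,2,2](0) P2=[5,2,0,4,6,5](0)
Move 2: P1 pit2 -> P1=[3,2,0,6,3,3](0) P2=[5,2,0,4,6,5](0)
Move 3: P2 pit3 -> P1=[4,2,0,6,3,3](0) P2=[5,2,0,0,7,6](1)
Move 4: P2 pit4 -> P1=[5,3,1,7,4,3](0) P2=[5,2,0,0,0,7](2)
Move 5: P2 pit0 -> P1=[5,3,1,7,4,3](0) P2=[0,3,1,1,1,8](2)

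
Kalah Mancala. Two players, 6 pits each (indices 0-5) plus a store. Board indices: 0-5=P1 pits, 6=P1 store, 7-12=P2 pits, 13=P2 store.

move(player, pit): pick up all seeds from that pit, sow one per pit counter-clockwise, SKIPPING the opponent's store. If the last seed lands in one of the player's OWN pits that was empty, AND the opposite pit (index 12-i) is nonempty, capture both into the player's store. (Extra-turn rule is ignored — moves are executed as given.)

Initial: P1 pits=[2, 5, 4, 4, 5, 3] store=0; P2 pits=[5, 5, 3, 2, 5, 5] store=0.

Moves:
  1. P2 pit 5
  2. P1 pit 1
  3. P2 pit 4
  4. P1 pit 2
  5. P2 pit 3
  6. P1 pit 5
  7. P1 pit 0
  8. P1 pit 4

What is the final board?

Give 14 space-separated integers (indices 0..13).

Move 1: P2 pit5 -> P1=[3,6,5,5,5,3](0) P2=[5,5,3,2,5,0](1)
Move 2: P1 pit1 -> P1=[3,0,6,6,6,4](1) P2=[6,5,3,2,5,0](1)
Move 3: P2 pit4 -> P1=[4,1,7,6,6,4](1) P2=[6,5,3,2,0,1](2)
Move 4: P1 pit2 -> P1=[4,1,0,7,7,5](2) P2=[7,6,4,2,0,1](2)
Move 5: P2 pit3 -> P1=[4,1,0,7,7,5](2) P2=[7,6,4,0,1,2](2)
Move 6: P1 pit5 -> P1=[4,1,0,7,7,0](3) P2=[8,7,5,1,1,2](2)
Move 7: P1 pit0 -> P1=[0,2,1,8,8,0](3) P2=[8,7,5,1,1,2](2)
Move 8: P1 pit4 -> P1=[0,2,1,8,0,1](4) P2=[9,8,6,2,2,3](2)

Answer: 0 2 1 8 0 1 4 9 8 6 2 2 3 2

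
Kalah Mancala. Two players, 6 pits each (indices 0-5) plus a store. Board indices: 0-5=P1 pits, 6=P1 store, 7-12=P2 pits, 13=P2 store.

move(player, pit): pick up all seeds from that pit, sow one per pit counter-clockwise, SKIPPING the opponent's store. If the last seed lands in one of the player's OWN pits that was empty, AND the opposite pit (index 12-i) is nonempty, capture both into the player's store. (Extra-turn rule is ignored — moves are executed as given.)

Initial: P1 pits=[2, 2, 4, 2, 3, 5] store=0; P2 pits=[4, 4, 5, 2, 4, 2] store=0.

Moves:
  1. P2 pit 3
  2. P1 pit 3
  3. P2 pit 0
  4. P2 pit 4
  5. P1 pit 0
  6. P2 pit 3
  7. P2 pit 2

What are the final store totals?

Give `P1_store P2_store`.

Answer: 0 7

Derivation:
Move 1: P2 pit3 -> P1=[2,2,4,2,3,5](0) P2=[4,4,5,0,5,3](0)
Move 2: P1 pit3 -> P1=[2,2,4,0,4,6](0) P2=[4,4,5,0,5,3](0)
Move 3: P2 pit0 -> P1=[2,2,4,0,4,6](0) P2=[0,5,6,1,6,3](0)
Move 4: P2 pit4 -> P1=[3,3,5,1,4,6](0) P2=[0,5,6,1,0,4](1)
Move 5: P1 pit0 -> P1=[0,4,6,2,4,6](0) P2=[0,5,6,1,0,4](1)
Move 6: P2 pit3 -> P1=[0,0,6,2,4,6](0) P2=[0,5,6,0,0,4](6)
Move 7: P2 pit2 -> P1=[1,1,6,2,4,6](0) P2=[0,5,0,1,1,5](7)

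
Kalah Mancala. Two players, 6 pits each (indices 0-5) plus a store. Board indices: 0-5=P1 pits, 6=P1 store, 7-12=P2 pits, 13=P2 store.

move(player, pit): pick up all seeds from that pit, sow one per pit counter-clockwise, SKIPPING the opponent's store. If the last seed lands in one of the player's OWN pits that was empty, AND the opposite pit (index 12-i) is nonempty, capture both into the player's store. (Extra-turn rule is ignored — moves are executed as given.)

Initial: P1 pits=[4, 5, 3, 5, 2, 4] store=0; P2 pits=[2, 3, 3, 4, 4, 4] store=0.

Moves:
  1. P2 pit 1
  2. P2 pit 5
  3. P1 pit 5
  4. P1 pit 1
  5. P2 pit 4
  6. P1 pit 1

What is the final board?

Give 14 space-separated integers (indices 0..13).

Answer: 6 0 7 6 3 1 2 4 1 5 5 0 1 2

Derivation:
Move 1: P2 pit1 -> P1=[4,5,3,5,2,4](0) P2=[2,0,4,5,5,4](0)
Move 2: P2 pit5 -> P1=[5,6,4,5,2,4](0) P2=[2,0,4,5,5,0](1)
Move 3: P1 pit5 -> P1=[5,6,4,5,2,0](1) P2=[3,1,5,5,5,0](1)
Move 4: P1 pit1 -> P1=[5,0,5,6,3,1](2) P2=[4,1,5,5,5,0](1)
Move 5: P2 pit4 -> P1=[6,1,6,6,3,1](2) P2=[4,1,5,5,0,1](2)
Move 6: P1 pit1 -> P1=[6,0,7,6,3,1](2) P2=[4,1,5,5,0,1](2)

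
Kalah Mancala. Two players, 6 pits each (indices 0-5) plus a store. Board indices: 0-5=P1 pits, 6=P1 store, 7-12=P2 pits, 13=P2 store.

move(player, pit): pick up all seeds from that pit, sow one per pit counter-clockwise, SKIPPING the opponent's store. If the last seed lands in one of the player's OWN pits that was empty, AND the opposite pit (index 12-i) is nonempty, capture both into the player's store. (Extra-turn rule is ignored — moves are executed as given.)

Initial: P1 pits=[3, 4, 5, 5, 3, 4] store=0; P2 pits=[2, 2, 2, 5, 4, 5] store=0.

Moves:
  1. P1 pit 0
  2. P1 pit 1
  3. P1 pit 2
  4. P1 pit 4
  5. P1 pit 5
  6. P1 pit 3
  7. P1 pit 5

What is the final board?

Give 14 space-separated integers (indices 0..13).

Answer: 0 0 0 0 1 0 6 6 6 6 7 6 6 0

Derivation:
Move 1: P1 pit0 -> P1=[0,5,6,6,3,4](0) P2=[2,2,2,5,4,5](0)
Move 2: P1 pit1 -> P1=[0,0,7,7,4,5](1) P2=[2,2,2,5,4,5](0)
Move 3: P1 pit2 -> P1=[0,0,0,8,5,6](2) P2=[3,3,3,5,4,5](0)
Move 4: P1 pit4 -> P1=[0,0,0,8,0,7](3) P2=[4,4,4,5,4,5](0)
Move 5: P1 pit5 -> P1=[0,0,0,8,0,0](4) P2=[5,5,5,6,5,6](0)
Move 6: P1 pit3 -> P1=[0,0,0,0,1,1](5) P2=[6,6,6,7,6,6](0)
Move 7: P1 pit5 -> P1=[0,0,0,0,1,0](6) P2=[6,6,6,7,6,6](0)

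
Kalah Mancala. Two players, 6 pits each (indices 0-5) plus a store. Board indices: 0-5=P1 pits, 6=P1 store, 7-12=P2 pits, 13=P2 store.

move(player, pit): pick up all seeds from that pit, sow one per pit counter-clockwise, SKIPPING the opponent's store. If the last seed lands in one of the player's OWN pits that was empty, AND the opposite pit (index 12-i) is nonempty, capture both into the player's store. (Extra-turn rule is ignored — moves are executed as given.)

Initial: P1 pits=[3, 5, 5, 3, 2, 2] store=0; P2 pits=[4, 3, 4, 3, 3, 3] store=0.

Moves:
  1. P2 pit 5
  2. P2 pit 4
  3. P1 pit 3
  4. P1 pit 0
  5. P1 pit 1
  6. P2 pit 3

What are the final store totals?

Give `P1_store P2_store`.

Answer: 2 3

Derivation:
Move 1: P2 pit5 -> P1=[4,6,5,3,2,2](0) P2=[4,3,4,3,3,0](1)
Move 2: P2 pit4 -> P1=[5,6,5,3,2,2](0) P2=[4,3,4,3,0,1](2)
Move 3: P1 pit3 -> P1=[5,6,5,0,3,3](1) P2=[4,3,4,3,0,1](2)
Move 4: P1 pit0 -> P1=[0,7,6,1,4,4](1) P2=[4,3,4,3,0,1](2)
Move 5: P1 pit1 -> P1=[0,0,7,2,5,5](2) P2=[5,4,4,3,0,1](2)
Move 6: P2 pit3 -> P1=[0,0,7,2,5,5](2) P2=[5,4,4,0,1,2](3)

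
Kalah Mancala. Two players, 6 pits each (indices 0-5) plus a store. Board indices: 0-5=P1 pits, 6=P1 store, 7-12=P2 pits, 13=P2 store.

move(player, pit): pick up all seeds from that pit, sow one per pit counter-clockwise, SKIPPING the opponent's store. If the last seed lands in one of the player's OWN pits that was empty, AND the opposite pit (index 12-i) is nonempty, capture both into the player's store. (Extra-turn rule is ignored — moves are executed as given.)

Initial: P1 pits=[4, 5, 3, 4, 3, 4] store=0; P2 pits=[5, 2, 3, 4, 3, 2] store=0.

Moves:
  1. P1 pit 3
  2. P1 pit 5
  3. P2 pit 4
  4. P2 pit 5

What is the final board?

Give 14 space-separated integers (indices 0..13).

Move 1: P1 pit3 -> P1=[4,5,3,0,4,5](1) P2=[6,2,3,4,3,2](0)
Move 2: P1 pit5 -> P1=[4,5,3,0,4,0](2) P2=[7,3,4,5,3,2](0)
Move 3: P2 pit4 -> P1=[5,5,3,0,4,0](2) P2=[7,3,4,5,0,3](1)
Move 4: P2 pit5 -> P1=[6,6,3,0,4,0](2) P2=[7,3,4,5,0,0](2)

Answer: 6 6 3 0 4 0 2 7 3 4 5 0 0 2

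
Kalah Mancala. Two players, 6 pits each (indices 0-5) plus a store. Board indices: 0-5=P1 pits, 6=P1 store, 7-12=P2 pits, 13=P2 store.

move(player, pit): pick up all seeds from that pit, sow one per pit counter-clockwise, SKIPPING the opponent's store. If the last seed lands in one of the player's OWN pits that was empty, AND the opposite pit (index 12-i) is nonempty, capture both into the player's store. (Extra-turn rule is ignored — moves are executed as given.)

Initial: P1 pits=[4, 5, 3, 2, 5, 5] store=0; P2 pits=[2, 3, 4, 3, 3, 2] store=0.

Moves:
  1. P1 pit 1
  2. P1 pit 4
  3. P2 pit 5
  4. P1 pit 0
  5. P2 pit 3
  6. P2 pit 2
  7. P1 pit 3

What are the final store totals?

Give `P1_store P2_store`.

Move 1: P1 pit1 -> P1=[4,0,4,3,6,6](1) P2=[2,3,4,3,3,2](0)
Move 2: P1 pit4 -> P1=[4,0,4,3,0,7](2) P2=[3,4,5,4,3,2](0)
Move 3: P2 pit5 -> P1=[5,0,4,3,0,7](2) P2=[3,4,5,4,3,0](1)
Move 4: P1 pit0 -> P1=[0,1,5,4,1,8](2) P2=[3,4,5,4,3,0](1)
Move 5: P2 pit3 -> P1=[1,1,5,4,1,8](2) P2=[3,4,5,0,4,1](2)
Move 6: P2 pit2 -> P1=[2,1,5,4,1,8](2) P2=[3,4,0,1,5,2](3)
Move 7: P1 pit3 -> P1=[2,1,5,0,2,9](3) P2=[4,4,0,1,5,2](3)

Answer: 3 3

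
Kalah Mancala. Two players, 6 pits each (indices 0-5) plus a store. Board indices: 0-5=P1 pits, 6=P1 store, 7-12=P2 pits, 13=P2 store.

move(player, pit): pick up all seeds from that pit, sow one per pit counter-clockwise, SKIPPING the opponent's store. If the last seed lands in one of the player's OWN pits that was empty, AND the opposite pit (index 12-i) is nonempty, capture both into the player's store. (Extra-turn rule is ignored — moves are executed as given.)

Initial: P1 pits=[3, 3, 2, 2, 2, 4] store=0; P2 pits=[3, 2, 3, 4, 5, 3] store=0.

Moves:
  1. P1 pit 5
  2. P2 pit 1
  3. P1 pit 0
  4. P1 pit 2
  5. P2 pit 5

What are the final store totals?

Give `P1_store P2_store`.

Move 1: P1 pit5 -> P1=[3,3,2,2,2,0](1) P2=[4,3,4,4,5,3](0)
Move 2: P2 pit1 -> P1=[3,3,2,2,2,0](1) P2=[4,0,5,5,6,3](0)
Move 3: P1 pit0 -> P1=[0,4,3,3,2,0](1) P2=[4,0,5,5,6,3](0)
Move 4: P1 pit2 -> P1=[0,4,0,4,3,0](6) P2=[0,0,5,5,6,3](0)
Move 5: P2 pit5 -> P1=[1,5,0,4,3,0](6) P2=[0,0,5,5,6,0](1)

Answer: 6 1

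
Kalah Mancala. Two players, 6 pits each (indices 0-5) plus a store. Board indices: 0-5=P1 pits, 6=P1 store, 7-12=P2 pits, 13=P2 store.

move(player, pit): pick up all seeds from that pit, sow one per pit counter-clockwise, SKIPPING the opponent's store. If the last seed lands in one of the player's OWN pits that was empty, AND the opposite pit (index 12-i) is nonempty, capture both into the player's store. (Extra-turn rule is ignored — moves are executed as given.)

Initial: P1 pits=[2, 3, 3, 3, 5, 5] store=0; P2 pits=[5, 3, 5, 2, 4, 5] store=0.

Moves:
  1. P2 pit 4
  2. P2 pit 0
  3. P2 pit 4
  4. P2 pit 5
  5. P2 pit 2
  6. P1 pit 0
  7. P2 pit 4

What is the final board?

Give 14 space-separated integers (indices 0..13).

Answer: 0 7 5 5 7 1 0 0 4 0 4 0 2 10

Derivation:
Move 1: P2 pit4 -> P1=[3,4,3,3,5,5](0) P2=[5,3,5,2,0,6](1)
Move 2: P2 pit0 -> P1=[3,4,3,3,5,5](0) P2=[0,4,6,3,1,7](1)
Move 3: P2 pit4 -> P1=[3,4,3,3,5,5](0) P2=[0,4,6,3,0,8](1)
Move 4: P2 pit5 -> P1=[4,5,4,4,6,0](0) P2=[0,4,6,3,0,0](9)
Move 5: P2 pit2 -> P1=[5,6,4,4,6,0](0) P2=[0,4,0,4,1,1](10)
Move 6: P1 pit0 -> P1=[0,7,5,5,7,1](0) P2=[0,4,0,4,1,1](10)
Move 7: P2 pit4 -> P1=[0,7,5,5,7,1](0) P2=[0,4,0,4,0,2](10)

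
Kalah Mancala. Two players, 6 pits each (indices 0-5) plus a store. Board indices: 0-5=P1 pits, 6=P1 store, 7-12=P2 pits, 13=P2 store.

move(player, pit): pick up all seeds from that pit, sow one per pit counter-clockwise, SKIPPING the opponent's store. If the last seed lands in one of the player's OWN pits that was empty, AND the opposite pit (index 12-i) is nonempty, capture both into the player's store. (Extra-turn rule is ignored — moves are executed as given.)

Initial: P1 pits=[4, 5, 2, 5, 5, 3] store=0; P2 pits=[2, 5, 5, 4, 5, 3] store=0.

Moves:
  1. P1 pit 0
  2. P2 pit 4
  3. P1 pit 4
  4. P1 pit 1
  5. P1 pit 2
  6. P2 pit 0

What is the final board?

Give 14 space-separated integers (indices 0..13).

Answer: 1 0 0 8 2 6 3 0 8 7 6 1 5 1

Derivation:
Move 1: P1 pit0 -> P1=[0,6,3,6,6,3](0) P2=[2,5,5,4,5,3](0)
Move 2: P2 pit4 -> P1=[1,7,4,6,6,3](0) P2=[2,5,5,4,0,4](1)
Move 3: P1 pit4 -> P1=[1,7,4,6,0,4](1) P2=[3,6,6,5,0,4](1)
Move 4: P1 pit1 -> P1=[1,0,5,7,1,5](2) P2=[4,7,6,5,0,4](1)
Move 5: P1 pit2 -> P1=[1,0,0,8,2,6](3) P2=[5,7,6,5,0,4](1)
Move 6: P2 pit0 -> P1=[1,0,0,8,2,6](3) P2=[0,8,7,6,1,5](1)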